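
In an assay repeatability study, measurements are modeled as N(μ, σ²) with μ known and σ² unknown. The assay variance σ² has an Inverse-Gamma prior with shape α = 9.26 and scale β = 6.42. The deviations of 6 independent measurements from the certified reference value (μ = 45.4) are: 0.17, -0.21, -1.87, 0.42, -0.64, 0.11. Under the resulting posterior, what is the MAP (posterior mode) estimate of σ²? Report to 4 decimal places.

With known mean μ and an Inverse-Gamma(α, β) prior on σ², the Normal likelihood is conjugate: posterior is Inv-Gamma(α + n/2, β + Σ(xᵢ−μ)²/2).
Σ(xᵢ−μ)² = (0.17)² + (-0.21)² + (-1.87)² + (0.42)² + (-0.64)² + (0.11)² = 4.1680.
Posterior: Inv-Gamma(9.26 + 6/2, 6.42 + 4.1680/2) = Inv-Gamma(12.26, 8.50400).
Mode = β/(α+1) = 8.50400/13.26 = 0.6413.

0.6413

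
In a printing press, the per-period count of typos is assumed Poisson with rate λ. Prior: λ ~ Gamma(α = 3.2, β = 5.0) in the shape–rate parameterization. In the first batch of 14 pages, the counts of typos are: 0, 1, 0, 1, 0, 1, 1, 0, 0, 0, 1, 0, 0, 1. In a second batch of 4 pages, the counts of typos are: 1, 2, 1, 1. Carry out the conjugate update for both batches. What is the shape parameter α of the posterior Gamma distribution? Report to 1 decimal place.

14.2

With a Gamma(shape α, rate β) prior, the Poisson likelihood is conjugate: the posterior is Gamma(α + ΣXᵢ, β + n).
Batch 1: sum of counts S = 6 over n = 14 pages.
After batch 1: Gamma(α+S, β+n) = Gamma(3.2+6, 5.0+14) = Gamma(9.2, 19.0).
Batch 2: sum of counts S = 5 over n = 4 pages.
After batch 2: Gamma(α+S, β+n) = Gamma(9.2+5, 19.0+4) = Gamma(14.2, 23.0).
Posterior α = 14.2.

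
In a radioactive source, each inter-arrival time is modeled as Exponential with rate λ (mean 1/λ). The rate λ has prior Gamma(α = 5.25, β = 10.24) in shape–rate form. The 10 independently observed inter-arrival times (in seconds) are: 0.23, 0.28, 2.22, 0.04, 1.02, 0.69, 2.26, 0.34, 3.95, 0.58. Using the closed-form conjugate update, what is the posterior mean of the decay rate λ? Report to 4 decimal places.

0.6979

With a Gamma(shape α, rate β) prior on the exponential rate λ, the posterior after n observations with total T = Σxᵢ is Gamma(α+n, β+T).
Sum of observations T = 11.61 seconds; n = 10.
Posterior: Gamma(5.25+10, 10.24+11.61) = Gamma(15.25, 21.85).
Posterior mean of λ = α/β = 15.25/21.85 = 0.6979.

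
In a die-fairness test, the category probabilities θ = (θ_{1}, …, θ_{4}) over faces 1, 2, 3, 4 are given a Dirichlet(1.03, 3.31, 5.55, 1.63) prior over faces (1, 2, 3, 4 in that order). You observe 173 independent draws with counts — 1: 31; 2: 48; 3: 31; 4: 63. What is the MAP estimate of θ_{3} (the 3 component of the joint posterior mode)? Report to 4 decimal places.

0.1969

The Dirichlet prior is conjugate to the Multinomial likelihood: each posterior αⱼ = prior αⱼ + observed count nⱼ.
Posterior concentration: (32.03, 51.31, 36.55, 64.63), total = 184.52.
Joint mode component: (α_{3}−1)/(Σα−K) = 35.55/180.52 = 0.1969.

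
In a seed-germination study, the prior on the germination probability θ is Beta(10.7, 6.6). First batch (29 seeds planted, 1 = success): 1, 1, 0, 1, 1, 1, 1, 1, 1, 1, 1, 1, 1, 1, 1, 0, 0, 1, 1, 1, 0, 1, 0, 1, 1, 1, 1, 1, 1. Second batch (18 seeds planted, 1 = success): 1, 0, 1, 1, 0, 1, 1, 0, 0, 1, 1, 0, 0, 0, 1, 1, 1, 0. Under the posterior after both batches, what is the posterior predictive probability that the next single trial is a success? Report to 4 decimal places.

0.6952

The Beta prior is conjugate to a Binomial/Bernoulli likelihood; the update adds successes to α and failures to β.
After batch 1: Beta(10.7+24, 6.6+5) = Beta(34.7, 11.6).
After batch 2: Beta(34.7+10, 11.6+8) = Beta(44.7, 19.6).
For a single future Bernoulli trial, P(success | data) = α/(α+β) = 0.6952.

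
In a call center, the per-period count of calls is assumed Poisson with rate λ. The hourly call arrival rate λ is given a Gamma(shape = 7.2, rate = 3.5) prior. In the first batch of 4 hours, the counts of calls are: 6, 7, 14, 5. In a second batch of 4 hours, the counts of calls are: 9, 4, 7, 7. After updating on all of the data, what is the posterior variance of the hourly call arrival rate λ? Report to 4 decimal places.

With a Gamma(shape α, rate β) prior, the Poisson likelihood is conjugate: the posterior is Gamma(α + ΣXᵢ, β + n).
Batch 1: sum of counts S = 32 over n = 4 hours.
After batch 1: Gamma(α+S, β+n) = Gamma(7.2+32, 3.5+4) = Gamma(39.2, 7.5).
Batch 2: sum of counts S = 27 over n = 4 hours.
After batch 2: Gamma(α+S, β+n) = Gamma(39.2+27, 7.5+4) = Gamma(66.2, 11.5).
Var = α/β² = 66.2/11.5² = 0.5006.

0.5006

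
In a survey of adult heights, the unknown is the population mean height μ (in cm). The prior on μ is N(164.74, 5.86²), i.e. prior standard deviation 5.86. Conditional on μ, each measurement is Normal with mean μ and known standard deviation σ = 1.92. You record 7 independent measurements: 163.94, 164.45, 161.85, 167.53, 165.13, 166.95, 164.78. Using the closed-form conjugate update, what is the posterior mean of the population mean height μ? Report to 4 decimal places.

164.9440

For Normal data with known variance σ², a Normal(μ₀, σ₀²) prior on μ is conjugate. Posterior precision = 1/σ₀² + n/σ²; posterior mean is the precision-weighted average of μ₀ and x̄.
Σxᵢ = 163.94 + 164.45 + 161.85 + 167.53 + 165.13 + 166.95 + 164.78 = 1154.63, so n·x̄ = 1154.63.
σ₀² = 5.86² = 34.3396, σ² = 1.92² = 3.6864; σ² + n·σ₀² = 3.6864 + 7·34.3396 = 244.0636.
Posterior mean = (μ₀/σ₀² + n·x̄/σ²)/(1/σ₀² + n/σ²) = (σ²·μ₀ + σ₀²·n·x̄)/(σ² + n·σ₀²) = (3.6864·164.74 + 34.3396·1154.63)/244.0636 = 40256.829884/244.0636 = 164.9440.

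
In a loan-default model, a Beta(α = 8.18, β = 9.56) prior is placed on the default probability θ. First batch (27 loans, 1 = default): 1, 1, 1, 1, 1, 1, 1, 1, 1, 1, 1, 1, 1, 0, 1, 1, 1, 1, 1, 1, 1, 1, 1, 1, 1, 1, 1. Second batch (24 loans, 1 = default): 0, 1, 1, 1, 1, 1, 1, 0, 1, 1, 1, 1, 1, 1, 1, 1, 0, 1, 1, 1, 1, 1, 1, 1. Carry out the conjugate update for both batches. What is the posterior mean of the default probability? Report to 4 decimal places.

The Beta prior is conjugate to a Binomial/Bernoulli likelihood; the update adds successes to α and failures to β.
After batch 1: Beta(8.18+26, 9.56+1) = Beta(34.18, 10.56).
After batch 2: Beta(34.18+21, 10.56+3) = Beta(55.18, 13.56).
Posterior mean = α/(α+β) = 55.18/68.74 = 0.8027.

0.8027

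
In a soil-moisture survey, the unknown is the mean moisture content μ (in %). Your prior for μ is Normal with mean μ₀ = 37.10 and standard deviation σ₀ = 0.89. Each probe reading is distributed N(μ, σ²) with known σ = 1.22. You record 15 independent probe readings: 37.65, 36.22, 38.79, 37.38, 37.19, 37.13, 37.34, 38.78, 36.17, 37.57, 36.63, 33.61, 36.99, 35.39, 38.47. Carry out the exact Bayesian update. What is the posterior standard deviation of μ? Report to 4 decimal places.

0.2970

For Normal data with known variance σ², a Normal(μ₀, σ₀²) prior on μ is conjugate. Posterior precision = 1/σ₀² + n/σ²; posterior mean is the precision-weighted average of μ₀ and x̄.
σ₀² = 0.89² = 0.7921, σ² = 1.22² = 1.4884; σ² + n·σ₀² = 1.4884 + 15·0.7921 = 13.3699.
Posterior precision = 1/σ₀² + n/σ² = 1/0.7921 + 15/1.4884 = (σ² + n·σ₀²)/(σ₀²σ²) = 13.3699/(0.7921·1.4884); posterior variance σₙ² = σ₀²σ²/(σ² + n·σ₀²) = 0.7921·1.4884/13.3699 = 0.088180.
Posterior SD = √σₙ² = √(0.7921·1.4884/13.3699) = 0.2970.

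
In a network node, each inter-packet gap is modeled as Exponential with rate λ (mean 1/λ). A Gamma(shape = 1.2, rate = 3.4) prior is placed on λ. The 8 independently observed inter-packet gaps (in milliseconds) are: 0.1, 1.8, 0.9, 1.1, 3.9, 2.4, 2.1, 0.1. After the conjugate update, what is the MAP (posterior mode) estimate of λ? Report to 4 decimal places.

0.5190

With a Gamma(shape α, rate β) prior on the exponential rate λ, the posterior after n observations with total T = Σxᵢ is Gamma(α+n, β+T).
Sum of observations T = 12.4 milliseconds; n = 8.
Posterior: Gamma(1.2+8, 3.4+12.4) = Gamma(9.2, 15.8).
Mode = (α−1)/β = 0.5190.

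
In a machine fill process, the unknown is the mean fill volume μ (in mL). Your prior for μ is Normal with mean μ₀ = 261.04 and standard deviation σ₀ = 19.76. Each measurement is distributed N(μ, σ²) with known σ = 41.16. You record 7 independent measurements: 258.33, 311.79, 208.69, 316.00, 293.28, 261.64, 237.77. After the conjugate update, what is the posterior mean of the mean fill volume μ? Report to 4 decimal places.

266.3509

For Normal data with known variance σ², a Normal(μ₀, σ₀²) prior on μ is conjugate. Posterior precision = 1/σ₀² + n/σ²; posterior mean is the precision-weighted average of μ₀ and x̄.
Σxᵢ = 258.33 + 311.79 + 208.69 + 316.00 + 293.28 + 261.64 + 237.77 = 1887.5, so n·x̄ = 1887.5.
σ₀² = 19.76² = 390.4576, σ² = 41.16² = 1694.1456; σ² + n·σ₀² = 1694.1456 + 7·390.4576 = 4427.3488.
Posterior mean = (μ₀/σ₀² + n·x̄/σ²)/(1/σ₀² + n/σ²) = (σ²·μ₀ + σ₀²·n·x̄)/(σ² + n·σ₀²) = (1694.1456·261.04 + 390.4576·1887.5)/4427.3488 = 1179228.487424/4427.3488 = 266.3509.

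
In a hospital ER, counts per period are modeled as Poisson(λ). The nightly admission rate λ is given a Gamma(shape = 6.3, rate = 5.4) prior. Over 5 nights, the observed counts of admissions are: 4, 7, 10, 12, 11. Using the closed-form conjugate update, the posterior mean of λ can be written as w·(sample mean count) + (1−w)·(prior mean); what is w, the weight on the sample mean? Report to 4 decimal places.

0.4808

With a Gamma(shape α, rate β) prior, the Poisson likelihood is conjugate: the posterior is Gamma(α + ΣXᵢ, β + n).
Posterior mean = (α₀+S)/(β₀+n) = [n/(β₀+n)]·(S/n) + [β₀/(β₀+n)]·(α₀/β₀), so only n and β₀ enter the weight.
Weight on data w = n/(β₀+n) = 5/(5.4+5) = 5/10.4 = 0.4808.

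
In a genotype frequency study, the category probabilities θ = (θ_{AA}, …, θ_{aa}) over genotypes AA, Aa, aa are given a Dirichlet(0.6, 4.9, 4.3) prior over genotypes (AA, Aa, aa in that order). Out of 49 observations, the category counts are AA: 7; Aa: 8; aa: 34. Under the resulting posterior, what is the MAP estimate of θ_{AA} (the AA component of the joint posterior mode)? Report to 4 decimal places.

0.1183

The Dirichlet prior is conjugate to the Multinomial likelihood: each posterior αⱼ = prior αⱼ + observed count nⱼ.
Posterior concentration: (7.6, 12.9, 38.3), total = 58.8.
Joint mode component: (α_{AA}−1)/(Σα−K) = 6.6/55.8 = 0.1183.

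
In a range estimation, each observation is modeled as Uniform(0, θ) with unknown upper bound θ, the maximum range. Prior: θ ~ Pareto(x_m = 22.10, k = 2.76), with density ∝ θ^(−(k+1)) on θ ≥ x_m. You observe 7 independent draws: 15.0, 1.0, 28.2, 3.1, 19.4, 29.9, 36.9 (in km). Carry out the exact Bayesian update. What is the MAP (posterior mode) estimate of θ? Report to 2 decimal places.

A Pareto(scale x_m, shape k) prior on the upper bound θ of Uniform(0, θ) is conjugate: posterior is Pareto(max(x_m, max xᵢ), k + n).
Sample maximum = 36.9; prior scale x_m = 22.10 → posterior scale = max = 36.90.
Posterior shape = 2.76 + 7 = 9.76.
The Pareto density is decreasing on [x_m, ∞), so the mode is x_m = 36.90.

36.90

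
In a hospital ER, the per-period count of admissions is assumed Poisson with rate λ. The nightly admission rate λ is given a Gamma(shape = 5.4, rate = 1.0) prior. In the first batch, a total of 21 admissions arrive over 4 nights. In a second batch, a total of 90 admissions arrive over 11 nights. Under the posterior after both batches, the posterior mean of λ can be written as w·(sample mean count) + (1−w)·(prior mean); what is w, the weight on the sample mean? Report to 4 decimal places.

0.9375

With a Gamma(shape α, rate β) prior, the Poisson likelihood is conjugate: the posterior is Gamma(α + ΣXᵢ, β + n).
Total number of nights: n = 4 + 11 = 15.
Posterior mean = (α₀+S)/(β₀+n) = [n/(β₀+n)]·(S/n) + [β₀/(β₀+n)]·(α₀/β₀), so only n and β₀ enter the weight.
Weight on data w = n/(β₀+n) = 15/(1.0+15) = 15/16.0 = 0.9375.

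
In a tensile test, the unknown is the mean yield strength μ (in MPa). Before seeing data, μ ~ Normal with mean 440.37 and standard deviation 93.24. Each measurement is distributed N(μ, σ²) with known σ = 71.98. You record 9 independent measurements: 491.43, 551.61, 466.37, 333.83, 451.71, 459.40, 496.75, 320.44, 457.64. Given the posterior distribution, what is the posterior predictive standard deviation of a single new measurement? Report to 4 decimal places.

For Normal data with known variance σ², a Normal(μ₀, σ₀²) prior on μ is conjugate. Posterior precision = 1/σ₀² + n/σ²; posterior mean is the precision-weighted average of μ₀ and x̄.
σ₀² = 93.24² = 8693.6976, σ² = 71.98² = 5181.1204; σ² + n·σ₀² = 5181.1204 + 9·8693.6976 = 83424.3988.
Posterior precision = 1/σ₀² + n/σ² = 1/8693.6976 + 9/5181.1204 = (σ² + n·σ₀²)/(σ₀²σ²) = 83424.3988/(8693.6976·5181.1204); posterior variance σₙ² = σ₀²σ²/(σ² + n·σ₀²) = 8693.6976·5181.1204/83424.3988 = 539.927103.
Predictive variance for one new observation = σₙ² + σ² = 8693.6976·5181.1204/83424.3988 + 5181.1204 = σ²·(σ₀² + 83424.3988)/83424.3988 = 5181.1204·92118.0964/83424.3988 = 5721.047503; SD = √(5181.1204·92118.0964/83424.3988) = 75.6376.

75.6376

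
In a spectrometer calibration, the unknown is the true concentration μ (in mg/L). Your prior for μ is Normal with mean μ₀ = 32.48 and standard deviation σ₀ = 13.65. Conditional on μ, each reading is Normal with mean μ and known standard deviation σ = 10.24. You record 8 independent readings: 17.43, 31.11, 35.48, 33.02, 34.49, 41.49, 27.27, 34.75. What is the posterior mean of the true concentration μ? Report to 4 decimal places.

31.9194

For Normal data with known variance σ², a Normal(μ₀, σ₀²) prior on μ is conjugate. Posterior precision = 1/σ₀² + n/σ²; posterior mean is the precision-weighted average of μ₀ and x̄.
Σxᵢ = 17.43 + 31.11 + 35.48 + 33.02 + 34.49 + 41.49 + 27.27 + 34.75 = 255.04, so n·x̄ = 255.04.
σ₀² = 13.65² = 186.3225, σ² = 10.24² = 104.8576; σ² + n·σ₀² = 104.8576 + 8·186.3225 = 1595.4376.
Posterior mean = (μ₀/σ₀² + n·x̄/σ²)/(1/σ₀² + n/σ²) = (σ²·μ₀ + σ₀²·n·x̄)/(σ² + n·σ₀²) = (104.8576·32.48 + 186.3225·255.04)/1595.4376 = 50925.465248/1595.4376 = 31.9194.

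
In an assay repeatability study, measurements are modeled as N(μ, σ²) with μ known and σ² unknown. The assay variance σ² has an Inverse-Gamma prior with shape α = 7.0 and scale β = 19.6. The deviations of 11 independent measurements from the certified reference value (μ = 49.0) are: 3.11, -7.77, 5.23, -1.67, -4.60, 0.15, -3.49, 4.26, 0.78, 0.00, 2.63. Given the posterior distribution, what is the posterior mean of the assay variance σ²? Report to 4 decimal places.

8.6271

With known mean μ and an Inverse-Gamma(α, β) prior on σ², the Normal likelihood is conjugate: posterior is Inv-Gamma(α + n/2, β + Σ(xᵢ−μ)²/2).
Σ(xᵢ−μ)² = (3.11)² + (-7.77)² + (5.23)² + (-1.67)² + (-4.60)² + (0.15)² + (-3.49)² + (4.26)² + (0.78)² + (0.00)² + (2.63)² = 159.2223.
Posterior: Inv-Gamma(7.0 + 11/2, 19.6 + 159.2223/2) = Inv-Gamma(12.50, 99.21115).
E[σ²|data] = β/(α−1) = 99.21115/11.50 = 8.6271.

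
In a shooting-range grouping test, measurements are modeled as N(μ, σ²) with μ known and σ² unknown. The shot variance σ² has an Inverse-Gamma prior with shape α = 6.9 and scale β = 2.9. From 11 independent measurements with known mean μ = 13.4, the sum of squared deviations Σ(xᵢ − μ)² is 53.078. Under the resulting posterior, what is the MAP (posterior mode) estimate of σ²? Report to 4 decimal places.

With known mean μ and an Inverse-Gamma(α, β) prior on σ², the Normal likelihood is conjugate: posterior is Inv-Gamma(α + n/2, β + Σ(xᵢ−μ)²/2).
Posterior: Inv-Gamma(6.9 + 11/2, 2.9 + 53.078/2) = Inv-Gamma(12.40, 29.4390).
Mode = β/(α+1) = 29.4390/13.40 = 2.1969.

2.1969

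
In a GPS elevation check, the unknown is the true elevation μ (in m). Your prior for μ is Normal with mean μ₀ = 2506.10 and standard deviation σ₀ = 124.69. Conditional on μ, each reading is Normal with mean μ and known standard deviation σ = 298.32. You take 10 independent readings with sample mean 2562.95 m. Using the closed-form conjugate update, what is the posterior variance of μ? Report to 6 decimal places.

5659.799238

For Normal data with known variance σ², a Normal(μ₀, σ₀²) prior on μ is conjugate. Posterior precision = 1/σ₀² + n/σ²; posterior mean is the precision-weighted average of μ₀ and x̄.
σ₀² = 124.69² = 15547.5961, σ² = 298.32² = 88994.8224; σ² + n·σ₀² = 88994.8224 + 10·15547.5961 = 244470.7834.
Posterior precision = 1/σ₀² + n/σ² = 1/15547.5961 + 10/88994.8224 = (σ² + n·σ₀²)/(σ₀²σ²) = 244470.7834/(15547.5961·88994.8224); posterior variance σₙ² = σ₀²σ²/(σ² + n·σ₀²) = 15547.5961·88994.8224/244470.7834 = 5659.799238.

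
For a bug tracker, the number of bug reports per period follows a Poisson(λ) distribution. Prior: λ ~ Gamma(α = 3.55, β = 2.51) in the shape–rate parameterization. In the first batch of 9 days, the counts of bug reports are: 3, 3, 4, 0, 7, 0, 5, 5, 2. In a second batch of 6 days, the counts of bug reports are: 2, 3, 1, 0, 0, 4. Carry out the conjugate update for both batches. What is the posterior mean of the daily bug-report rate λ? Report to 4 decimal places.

2.4300

With a Gamma(shape α, rate β) prior, the Poisson likelihood is conjugate: the posterior is Gamma(α + ΣXᵢ, β + n).
Batch 1: sum of counts S = 29 over n = 9 days.
After batch 1: Gamma(α+S, β+n) = Gamma(3.55+29, 2.51+9) = Gamma(32.55, 11.51).
Batch 2: sum of counts S = 10 over n = 6 days.
After batch 2: Gamma(α+S, β+n) = Gamma(32.55+10, 11.51+6) = Gamma(42.55, 17.51).
Posterior mean = α/β = 42.55/17.51 = 2.4300.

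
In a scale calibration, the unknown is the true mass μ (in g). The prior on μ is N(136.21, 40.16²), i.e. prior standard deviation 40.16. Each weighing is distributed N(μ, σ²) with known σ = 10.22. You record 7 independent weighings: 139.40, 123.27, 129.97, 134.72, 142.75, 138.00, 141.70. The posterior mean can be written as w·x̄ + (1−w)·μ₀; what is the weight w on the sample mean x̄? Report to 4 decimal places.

For Normal data with known variance σ², a Normal(μ₀, σ₀²) prior on μ is conjugate. Posterior precision = 1/σ₀² + n/σ²; posterior mean is the precision-weighted average of μ₀ and x̄.
σ₀² = 40.16² = 1612.8256, σ² = 10.22² = 104.4484. Prior precision 1/σ₀² = 1/1612.8256; data precision n/σ² = 7/104.4484.
w = (n/σ²)/(1/σ₀² + n/σ²) = n·σ₀²/(σ² + n·σ₀²) = 7·1612.8256/(104.4484 + 7·1612.8256) = 11289.7792/11394.2276 = 0.9908.

0.9908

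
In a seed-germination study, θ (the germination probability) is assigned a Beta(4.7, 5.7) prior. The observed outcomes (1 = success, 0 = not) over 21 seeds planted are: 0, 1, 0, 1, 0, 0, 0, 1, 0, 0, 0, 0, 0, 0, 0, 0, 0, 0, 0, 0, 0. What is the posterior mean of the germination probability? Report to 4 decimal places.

0.2452

The Beta prior is conjugate to a Binomial/Bernoulli likelihood; the update adds successes to α and failures to β.
Posterior: Beta(α+k, β+n−k) = Beta(4.7+3, 5.7+18) = Beta(7.7, 23.7).
Posterior mean = α/(α+β) = 7.7/31.4 = 0.2452.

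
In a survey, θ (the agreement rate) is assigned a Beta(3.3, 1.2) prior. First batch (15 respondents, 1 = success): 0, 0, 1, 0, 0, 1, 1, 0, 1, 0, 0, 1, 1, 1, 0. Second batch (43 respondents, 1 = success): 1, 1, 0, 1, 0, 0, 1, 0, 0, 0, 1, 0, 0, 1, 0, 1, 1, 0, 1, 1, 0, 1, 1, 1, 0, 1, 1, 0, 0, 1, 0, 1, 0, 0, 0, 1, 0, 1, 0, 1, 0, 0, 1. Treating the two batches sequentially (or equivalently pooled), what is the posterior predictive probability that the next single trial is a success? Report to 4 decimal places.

The Beta prior is conjugate to a Binomial/Bernoulli likelihood; the update adds successes to α and failures to β.
After batch 1: Beta(3.3+7, 1.2+8) = Beta(10.3, 9.2).
After batch 2: Beta(10.3+21, 9.2+22) = Beta(31.3, 31.2).
For a single future Bernoulli trial, P(success | data) = α/(α+β) = 0.5008.

0.5008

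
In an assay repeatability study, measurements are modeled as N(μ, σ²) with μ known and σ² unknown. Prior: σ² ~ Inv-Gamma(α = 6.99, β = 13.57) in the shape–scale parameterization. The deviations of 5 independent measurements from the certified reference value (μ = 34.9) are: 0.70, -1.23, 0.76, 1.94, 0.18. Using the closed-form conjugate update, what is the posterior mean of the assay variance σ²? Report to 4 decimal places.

With known mean μ and an Inverse-Gamma(α, β) prior on σ², the Normal likelihood is conjugate: posterior is Inv-Gamma(α + n/2, β + Σ(xᵢ−μ)²/2).
Σ(xᵢ−μ)² = (0.70)² + (-1.23)² + (0.76)² + (1.94)² + (0.18)² = 6.3765.
Posterior: Inv-Gamma(6.99 + 5/2, 13.57 + 6.3765/2) = Inv-Gamma(9.49, 16.75825).
E[σ²|data] = β/(α−1) = 16.75825/8.49 = 1.9739.

1.9739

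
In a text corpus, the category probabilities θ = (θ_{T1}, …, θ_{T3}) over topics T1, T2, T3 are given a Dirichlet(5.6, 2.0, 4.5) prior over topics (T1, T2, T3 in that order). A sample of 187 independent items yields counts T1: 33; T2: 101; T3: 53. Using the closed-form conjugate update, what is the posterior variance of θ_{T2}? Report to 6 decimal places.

The Dirichlet prior is conjugate to the Multinomial likelihood: each posterior αⱼ = prior αⱼ + observed count nⱼ.
Posterior concentration: (38.6, 103.0, 57.5), total = 199.1.
Var[θ_j] = α_j(Σα−α_j)/((Σα)²(Σα+1)) = 103.0·96.1/(199.1²·200.1) = 0.001248.

0.001248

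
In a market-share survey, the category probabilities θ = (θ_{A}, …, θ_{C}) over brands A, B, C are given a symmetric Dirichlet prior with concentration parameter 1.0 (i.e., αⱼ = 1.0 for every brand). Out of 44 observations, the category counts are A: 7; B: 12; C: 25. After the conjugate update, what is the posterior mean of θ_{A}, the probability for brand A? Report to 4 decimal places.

0.1702

The Dirichlet prior is conjugate to the Multinomial likelihood: each posterior αⱼ = prior αⱼ + observed count nⱼ.
Posterior concentration: (8.0, 13.0, 26.0), total = 47.0.
E[θ_{A}|data] = α_{A}/Σα = 8.0/47.0 = 0.1702.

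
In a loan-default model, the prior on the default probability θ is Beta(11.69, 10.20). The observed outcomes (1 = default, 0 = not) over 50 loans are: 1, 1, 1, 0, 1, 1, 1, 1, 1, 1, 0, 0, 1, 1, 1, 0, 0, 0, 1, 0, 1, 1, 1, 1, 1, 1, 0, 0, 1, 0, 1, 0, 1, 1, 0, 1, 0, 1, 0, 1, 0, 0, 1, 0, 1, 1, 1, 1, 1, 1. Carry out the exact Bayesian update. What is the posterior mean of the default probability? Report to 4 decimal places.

0.6216

The Beta prior is conjugate to a Binomial/Bernoulli likelihood; the update adds successes to α and failures to β.
Posterior: Beta(α+k, β+n−k) = Beta(11.69+33, 10.20+17) = Beta(44.69, 27.20).
Posterior mean = α/(α+β) = 44.69/71.89 = 0.6216.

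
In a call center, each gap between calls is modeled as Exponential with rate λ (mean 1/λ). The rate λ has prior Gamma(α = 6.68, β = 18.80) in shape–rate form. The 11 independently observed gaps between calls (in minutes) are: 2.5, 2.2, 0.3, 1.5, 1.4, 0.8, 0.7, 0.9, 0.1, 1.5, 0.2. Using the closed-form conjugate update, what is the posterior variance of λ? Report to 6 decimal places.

0.018517

With a Gamma(shape α, rate β) prior on the exponential rate λ, the posterior after n observations with total T = Σxᵢ is Gamma(α+n, β+T).
Sum of observations T = 12.1 minutes; n = 11.
Posterior: Gamma(6.68+11, 18.80+12.1) = Gamma(17.68, 30.90).
Var = α/β² = 0.018517.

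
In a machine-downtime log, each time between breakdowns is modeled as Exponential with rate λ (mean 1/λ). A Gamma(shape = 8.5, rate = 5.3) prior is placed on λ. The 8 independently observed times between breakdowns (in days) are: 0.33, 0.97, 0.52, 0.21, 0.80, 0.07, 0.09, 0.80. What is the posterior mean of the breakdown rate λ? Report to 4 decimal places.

With a Gamma(shape α, rate β) prior on the exponential rate λ, the posterior after n observations with total T = Σxᵢ is Gamma(α+n, β+T).
Sum of observations T = 3.79 days; n = 8.
Posterior: Gamma(8.5+8, 5.3+3.79) = Gamma(16.5, 9.09).
Posterior mean of λ = α/β = 16.5/9.09 = 1.8152.

1.8152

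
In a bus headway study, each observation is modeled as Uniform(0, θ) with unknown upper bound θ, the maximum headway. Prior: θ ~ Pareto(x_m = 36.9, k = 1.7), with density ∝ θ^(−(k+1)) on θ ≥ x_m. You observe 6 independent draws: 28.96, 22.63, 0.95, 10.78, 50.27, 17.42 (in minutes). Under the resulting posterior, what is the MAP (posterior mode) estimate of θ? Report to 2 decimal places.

A Pareto(scale x_m, shape k) prior on the upper bound θ of Uniform(0, θ) is conjugate: posterior is Pareto(max(x_m, max xᵢ), k + n).
Sample maximum = 50.27; prior scale x_m = 36.9 → posterior scale = max = 50.27.
Posterior shape = 1.7 + 6 = 7.7.
The Pareto density is decreasing on [x_m, ∞), so the mode is x_m = 50.27.

50.27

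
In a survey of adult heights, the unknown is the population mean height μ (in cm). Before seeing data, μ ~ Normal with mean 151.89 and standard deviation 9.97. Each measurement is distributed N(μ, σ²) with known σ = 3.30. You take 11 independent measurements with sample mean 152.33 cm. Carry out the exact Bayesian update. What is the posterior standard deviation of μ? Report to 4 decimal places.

For Normal data with known variance σ², a Normal(μ₀, σ₀²) prior on μ is conjugate. Posterior precision = 1/σ₀² + n/σ²; posterior mean is the precision-weighted average of μ₀ and x̄.
σ₀² = 9.97² = 99.4009, σ² = 3.30² = 10.89; σ² + n·σ₀² = 10.89 + 11·99.4009 = 1104.2999.
Posterior precision = 1/σ₀² + n/σ² = 1/99.4009 + 11/10.89 = (σ² + n·σ₀²)/(σ₀²σ²) = 1104.2999/(99.4009·10.89); posterior variance σₙ² = σ₀²σ²/(σ² + n·σ₀²) = 99.4009·10.89/1104.2999 = 0.980237.
Posterior SD = √σₙ² = √(99.4009·10.89/1104.2999) = 0.9901.

0.9901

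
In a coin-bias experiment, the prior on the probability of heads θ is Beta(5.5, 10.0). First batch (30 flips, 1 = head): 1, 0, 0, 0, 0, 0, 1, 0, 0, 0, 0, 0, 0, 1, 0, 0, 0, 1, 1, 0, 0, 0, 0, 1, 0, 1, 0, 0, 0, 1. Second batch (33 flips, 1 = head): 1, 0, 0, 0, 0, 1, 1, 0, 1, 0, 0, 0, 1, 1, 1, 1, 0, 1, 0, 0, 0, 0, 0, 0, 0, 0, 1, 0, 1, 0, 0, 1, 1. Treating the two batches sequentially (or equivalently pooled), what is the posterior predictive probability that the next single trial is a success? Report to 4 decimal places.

The Beta prior is conjugate to a Binomial/Bernoulli likelihood; the update adds successes to α and failures to β.
After batch 1: Beta(5.5+8, 10.0+22) = Beta(13.5, 32.0).
After batch 2: Beta(13.5+13, 32.0+20) = Beta(26.5, 52.0).
For a single future Bernoulli trial, P(success | data) = α/(α+β) = 0.3376.

0.3376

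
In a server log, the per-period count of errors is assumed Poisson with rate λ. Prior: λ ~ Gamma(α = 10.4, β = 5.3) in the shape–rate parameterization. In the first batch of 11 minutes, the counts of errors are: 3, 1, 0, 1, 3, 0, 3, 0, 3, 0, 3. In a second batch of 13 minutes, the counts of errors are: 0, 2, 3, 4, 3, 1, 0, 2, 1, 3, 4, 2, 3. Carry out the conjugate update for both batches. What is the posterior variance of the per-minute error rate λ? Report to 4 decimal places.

With a Gamma(shape α, rate β) prior, the Poisson likelihood is conjugate: the posterior is Gamma(α + ΣXᵢ, β + n).
Batch 1: sum of counts S = 17 over n = 11 minutes.
After batch 1: Gamma(α+S, β+n) = Gamma(10.4+17, 5.3+11) = Gamma(27.4, 16.3).
Batch 2: sum of counts S = 28 over n = 13 minutes.
After batch 2: Gamma(α+S, β+n) = Gamma(27.4+28, 16.3+13) = Gamma(55.4, 29.3).
Var = α/β² = 55.4/29.3² = 0.0645.

0.0645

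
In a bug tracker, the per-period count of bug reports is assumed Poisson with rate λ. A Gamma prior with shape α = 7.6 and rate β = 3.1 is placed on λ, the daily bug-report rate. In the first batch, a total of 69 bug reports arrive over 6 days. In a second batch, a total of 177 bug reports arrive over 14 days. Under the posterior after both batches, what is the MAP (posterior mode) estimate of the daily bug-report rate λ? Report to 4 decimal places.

10.9351

With a Gamma(shape α, rate β) prior, the Poisson likelihood is conjugate: the posterior is Gamma(α + ΣXᵢ, β + n).
After batch 1: Gamma(α+S, β+n) = Gamma(7.6+69, 3.1+6) = Gamma(76.6, 9.1).
After batch 2: Gamma(α+S, β+n) = Gamma(76.6+177, 9.1+14) = Gamma(253.6, 23.1).
Mode of Gamma(α,β) for α≥1 is (α−1)/β = 252.6/23.1 = 10.9351.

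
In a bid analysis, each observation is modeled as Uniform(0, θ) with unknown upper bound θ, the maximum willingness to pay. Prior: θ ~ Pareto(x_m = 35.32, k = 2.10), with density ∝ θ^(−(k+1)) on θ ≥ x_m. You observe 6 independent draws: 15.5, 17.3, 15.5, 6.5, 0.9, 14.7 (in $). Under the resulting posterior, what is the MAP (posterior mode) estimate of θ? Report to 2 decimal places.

35.32

A Pareto(scale x_m, shape k) prior on the upper bound θ of Uniform(0, θ) is conjugate: posterior is Pareto(max(x_m, max xᵢ), k + n).
Sample maximum = 17.3; prior scale x_m = 35.32 → posterior scale = max = 35.32.
Posterior shape = 2.10 + 6 = 8.10.
The Pareto density is decreasing on [x_m, ∞), so the mode is x_m = 35.32.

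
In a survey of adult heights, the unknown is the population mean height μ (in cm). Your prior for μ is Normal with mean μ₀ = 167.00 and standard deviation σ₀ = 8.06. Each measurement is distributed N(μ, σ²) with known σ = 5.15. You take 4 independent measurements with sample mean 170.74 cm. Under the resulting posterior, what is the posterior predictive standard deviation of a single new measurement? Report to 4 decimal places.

5.7043

For Normal data with known variance σ², a Normal(μ₀, σ₀²) prior on μ is conjugate. Posterior precision = 1/σ₀² + n/σ²; posterior mean is the precision-weighted average of μ₀ and x̄.
σ₀² = 8.06² = 64.9636, σ² = 5.15² = 26.5225; σ² + n·σ₀² = 26.5225 + 4·64.9636 = 286.3769.
Posterior precision = 1/σ₀² + n/σ² = 1/64.9636 + 4/26.5225 = (σ² + n·σ₀²)/(σ₀²σ²) = 286.3769/(64.9636·26.5225); posterior variance σₙ² = σ₀²σ²/(σ² + n·σ₀²) = 64.9636·26.5225/286.3769 = 6.016537.
Predictive variance for one new observation = σₙ² + σ² = 64.9636·26.5225/286.3769 + 26.5225 = σ²·(σ₀² + 286.3769)/286.3769 = 26.5225·351.3405/286.3769 = 32.539037; SD = √(26.5225·351.3405/286.3769) = 5.7043.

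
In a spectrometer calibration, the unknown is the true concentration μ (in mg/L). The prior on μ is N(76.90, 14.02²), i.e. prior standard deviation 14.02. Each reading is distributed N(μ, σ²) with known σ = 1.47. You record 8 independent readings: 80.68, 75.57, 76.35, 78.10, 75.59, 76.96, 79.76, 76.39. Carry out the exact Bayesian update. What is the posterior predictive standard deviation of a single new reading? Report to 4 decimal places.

1.5591

For Normal data with known variance σ², a Normal(μ₀, σ₀²) prior on μ is conjugate. Posterior precision = 1/σ₀² + n/σ²; posterior mean is the precision-weighted average of μ₀ and x̄.
σ₀² = 14.02² = 196.5604, σ² = 1.47² = 2.1609; σ² + n·σ₀² = 2.1609 + 8·196.5604 = 1574.6441.
Posterior precision = 1/σ₀² + n/σ² = 1/196.5604 + 8/2.1609 = (σ² + n·σ₀²)/(σ₀²σ²) = 1574.6441/(196.5604·2.1609); posterior variance σₙ² = σ₀²σ²/(σ² + n·σ₀²) = 196.5604·2.1609/1574.6441 = 0.269742.
Predictive variance for one new observation = σₙ² + σ² = 196.5604·2.1609/1574.6441 + 2.1609 = σ²·(σ₀² + 1574.6441)/1574.6441 = 2.1609·1771.2045/1574.6441 = 2.430642; SD = √(2.1609·1771.2045/1574.6441) = 1.5591.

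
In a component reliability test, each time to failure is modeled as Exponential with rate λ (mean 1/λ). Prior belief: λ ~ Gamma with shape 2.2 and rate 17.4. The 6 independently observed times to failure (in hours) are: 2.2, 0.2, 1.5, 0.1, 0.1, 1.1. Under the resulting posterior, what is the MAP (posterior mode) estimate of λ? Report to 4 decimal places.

With a Gamma(shape α, rate β) prior on the exponential rate λ, the posterior after n observations with total T = Σxᵢ is Gamma(α+n, β+T).
Sum of observations T = 5.2 hours; n = 6.
Posterior: Gamma(2.2+6, 17.4+5.2) = Gamma(8.2, 22.6).
Mode = (α−1)/β = 0.3186.

0.3186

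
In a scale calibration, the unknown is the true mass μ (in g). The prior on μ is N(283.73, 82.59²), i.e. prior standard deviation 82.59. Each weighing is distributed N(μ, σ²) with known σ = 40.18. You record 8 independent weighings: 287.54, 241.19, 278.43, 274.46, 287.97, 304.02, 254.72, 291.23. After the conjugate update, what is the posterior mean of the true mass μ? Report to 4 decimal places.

For Normal data with known variance σ², a Normal(μ₀, σ₀²) prior on μ is conjugate. Posterior precision = 1/σ₀² + n/σ²; posterior mean is the precision-weighted average of μ₀ and x̄.
Σxᵢ = 287.54 + 241.19 + 278.43 + 274.46 + 287.97 + 304.02 + 254.72 + 291.23 = 2219.56, so n·x̄ = 2219.56.
σ₀² = 82.59² = 6821.1081, σ² = 40.18² = 1614.4324; σ² + n·σ₀² = 1614.4324 + 8·6821.1081 = 56183.2972.
Posterior mean = (μ₀/σ₀² + n·x̄/σ²)/(1/σ₀² + n/σ²) = (σ²·μ₀ + σ₀²·n·x̄)/(σ² + n·σ₀²) = (1614.4324·283.73 + 6821.1081·2219.56)/56183.2972 = 15597921.599288/56183.2972 = 277.6256.

277.6256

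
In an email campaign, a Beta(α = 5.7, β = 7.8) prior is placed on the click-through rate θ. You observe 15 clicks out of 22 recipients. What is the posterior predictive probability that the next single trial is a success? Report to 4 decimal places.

0.5831

The Beta prior is conjugate to a Binomial/Bernoulli likelihood; the update adds successes to α and failures to β.
Posterior: Beta(α+k, β+n−k) = Beta(5.7+15, 7.8+7) = Beta(20.7, 14.8).
For a single future Bernoulli trial, P(success | data) = α/(α+β) = 0.5831.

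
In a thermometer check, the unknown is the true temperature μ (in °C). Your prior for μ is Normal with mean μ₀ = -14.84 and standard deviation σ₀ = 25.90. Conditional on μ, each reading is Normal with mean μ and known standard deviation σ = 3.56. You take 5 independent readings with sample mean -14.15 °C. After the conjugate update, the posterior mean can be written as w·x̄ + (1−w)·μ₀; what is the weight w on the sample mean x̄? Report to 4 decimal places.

For Normal data with known variance σ², a Normal(μ₀, σ₀²) prior on μ is conjugate. Posterior precision = 1/σ₀² + n/σ²; posterior mean is the precision-weighted average of μ₀ and x̄.
σ₀² = 25.90² = 670.81, σ² = 3.56² = 12.6736. Prior precision 1/σ₀² = 1/670.81; data precision n/σ² = 5/12.6736.
w = (n/σ²)/(1/σ₀² + n/σ²) = n·σ₀²/(σ² + n·σ₀²) = 5·670.81/(12.6736 + 5·670.81) = 3354.05/3366.7236 = 0.9962.

0.9962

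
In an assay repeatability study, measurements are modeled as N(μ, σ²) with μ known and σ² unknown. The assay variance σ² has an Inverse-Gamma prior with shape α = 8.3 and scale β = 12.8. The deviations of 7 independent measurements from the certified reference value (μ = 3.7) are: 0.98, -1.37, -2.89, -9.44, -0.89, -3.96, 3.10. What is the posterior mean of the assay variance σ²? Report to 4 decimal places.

7.0364

With known mean μ and an Inverse-Gamma(α, β) prior on σ², the Normal likelihood is conjugate: posterior is Inv-Gamma(α + n/2, β + Σ(xᵢ−μ)²/2).
Σ(xᵢ−μ)² = (0.98)² + (-1.37)² + (-2.89)² + (-9.44)² + (-0.89)² + (-3.96)² + (3.10)² = 126.3867.
Posterior: Inv-Gamma(8.3 + 7/2, 12.8 + 126.3867/2) = Inv-Gamma(11.80, 75.99335).
E[σ²|data] = β/(α−1) = 75.99335/10.80 = 7.0364.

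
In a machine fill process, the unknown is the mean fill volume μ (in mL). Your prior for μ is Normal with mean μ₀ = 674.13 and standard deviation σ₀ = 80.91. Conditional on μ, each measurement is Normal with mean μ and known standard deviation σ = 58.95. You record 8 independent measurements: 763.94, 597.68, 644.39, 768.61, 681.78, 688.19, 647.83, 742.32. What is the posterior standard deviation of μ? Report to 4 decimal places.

20.1831

For Normal data with known variance σ², a Normal(μ₀, σ₀²) prior on μ is conjugate. Posterior precision = 1/σ₀² + n/σ²; posterior mean is the precision-weighted average of μ₀ and x̄.
σ₀² = 80.91² = 6546.4281, σ² = 58.95² = 3475.1025; σ² + n·σ₀² = 3475.1025 + 8·6546.4281 = 55846.5273.
Posterior precision = 1/σ₀² + n/σ² = 1/6546.4281 + 8/3475.1025 = (σ² + n·σ₀²)/(σ₀²σ²) = 55846.5273/(6546.4281·3475.1025); posterior variance σₙ² = σ₀²σ²/(σ² + n·σ₀²) = 6546.4281·3475.1025/55846.5273 = 407.357624.
Posterior SD = √σₙ² = √(6546.4281·3475.1025/55846.5273) = 20.1831.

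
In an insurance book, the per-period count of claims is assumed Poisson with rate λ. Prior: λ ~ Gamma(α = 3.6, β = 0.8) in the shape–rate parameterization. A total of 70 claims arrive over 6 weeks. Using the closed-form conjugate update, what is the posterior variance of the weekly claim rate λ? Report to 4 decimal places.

1.5917

With a Gamma(shape α, rate β) prior, the Poisson likelihood is conjugate: the posterior is Gamma(α + ΣXᵢ, β + n).
Posterior: Gamma(α+S, β+n) = Gamma(3.6+70, 0.8+6) = Gamma(73.6, 6.8).
Var = α/β² = 73.6/6.8² = 1.5917.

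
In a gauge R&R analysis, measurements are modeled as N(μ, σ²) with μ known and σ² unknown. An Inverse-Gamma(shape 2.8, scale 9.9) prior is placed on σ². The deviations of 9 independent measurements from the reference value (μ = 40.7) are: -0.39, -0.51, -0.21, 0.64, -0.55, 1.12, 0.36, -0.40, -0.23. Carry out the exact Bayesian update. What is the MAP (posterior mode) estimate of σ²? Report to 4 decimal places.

With known mean μ and an Inverse-Gamma(α, β) prior on σ², the Normal likelihood is conjugate: posterior is Inv-Gamma(α + n/2, β + Σ(xᵢ−μ)²/2).
Σ(xᵢ−μ)² = (-0.39)² + (-0.51)² + (-0.21)² + (0.64)² + (-0.55)² + (1.12)² + (0.36)² + (-0.40)² + (-0.23)² = 2.7653.
Posterior: Inv-Gamma(2.8 + 9/2, 9.9 + 2.7653/2) = Inv-Gamma(7.30, 11.28265).
Mode = β/(α+1) = 11.28265/8.30 = 1.3594.

1.3594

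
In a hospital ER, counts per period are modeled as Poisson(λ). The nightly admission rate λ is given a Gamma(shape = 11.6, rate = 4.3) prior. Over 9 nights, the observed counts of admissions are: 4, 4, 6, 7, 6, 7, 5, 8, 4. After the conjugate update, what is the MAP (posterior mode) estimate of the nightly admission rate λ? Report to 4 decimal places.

4.6316

With a Gamma(shape α, rate β) prior, the Poisson likelihood is conjugate: the posterior is Gamma(α + ΣXᵢ, β + n).
Sum of counts S = 51 over n = 9 nights.
Posterior: Gamma(α+S, β+n) = Gamma(11.6+51, 4.3+9) = Gamma(62.6, 13.3).
Mode of Gamma(α,β) for α≥1 is (α−1)/β = 61.6/13.3 = 4.6316.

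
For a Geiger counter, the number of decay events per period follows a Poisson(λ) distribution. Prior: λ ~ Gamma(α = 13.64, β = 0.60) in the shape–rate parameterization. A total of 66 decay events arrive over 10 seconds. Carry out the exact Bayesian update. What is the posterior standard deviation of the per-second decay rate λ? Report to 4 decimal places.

0.8419

With a Gamma(shape α, rate β) prior, the Poisson likelihood is conjugate: the posterior is Gamma(α + ΣXᵢ, β + n).
Posterior: Gamma(α+S, β+n) = Gamma(13.64+66, 0.60+10) = Gamma(79.64, 10.60).
SD = √α/β = √79.64/10.60 = 0.8419.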